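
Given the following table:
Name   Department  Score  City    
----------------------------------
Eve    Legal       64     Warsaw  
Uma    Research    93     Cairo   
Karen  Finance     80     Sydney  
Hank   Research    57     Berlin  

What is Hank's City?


Row 4: Hank
City = Berlin

ANSWER: Berlin


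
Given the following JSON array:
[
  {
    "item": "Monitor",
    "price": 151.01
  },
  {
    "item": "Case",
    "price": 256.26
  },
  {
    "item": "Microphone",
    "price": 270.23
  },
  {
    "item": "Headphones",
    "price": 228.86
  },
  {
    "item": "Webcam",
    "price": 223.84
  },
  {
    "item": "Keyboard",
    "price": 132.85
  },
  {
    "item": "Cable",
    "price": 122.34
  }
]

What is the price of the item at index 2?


Array index 2 -> Microphone
price = 270.23

ANSWER: 270.23


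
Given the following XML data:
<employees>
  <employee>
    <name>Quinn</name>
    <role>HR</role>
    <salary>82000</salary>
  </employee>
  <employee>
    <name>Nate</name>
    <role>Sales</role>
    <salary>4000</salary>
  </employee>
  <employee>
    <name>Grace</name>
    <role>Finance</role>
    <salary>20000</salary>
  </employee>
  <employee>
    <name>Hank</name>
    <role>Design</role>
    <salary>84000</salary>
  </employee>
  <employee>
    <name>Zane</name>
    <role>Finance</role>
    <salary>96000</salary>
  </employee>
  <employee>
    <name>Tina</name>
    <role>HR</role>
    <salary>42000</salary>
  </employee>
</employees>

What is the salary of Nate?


Searching for <employee> with <name>Nate</name>
Found at position 2
<salary>4000</salary>

ANSWER: 4000


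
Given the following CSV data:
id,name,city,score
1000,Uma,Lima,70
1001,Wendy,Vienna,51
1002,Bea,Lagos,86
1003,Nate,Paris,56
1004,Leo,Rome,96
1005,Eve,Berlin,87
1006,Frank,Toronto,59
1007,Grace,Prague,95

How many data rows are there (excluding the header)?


Counting rows (excluding header):
Header: id,name,city,score
Data rows: 8

ANSWER: 8


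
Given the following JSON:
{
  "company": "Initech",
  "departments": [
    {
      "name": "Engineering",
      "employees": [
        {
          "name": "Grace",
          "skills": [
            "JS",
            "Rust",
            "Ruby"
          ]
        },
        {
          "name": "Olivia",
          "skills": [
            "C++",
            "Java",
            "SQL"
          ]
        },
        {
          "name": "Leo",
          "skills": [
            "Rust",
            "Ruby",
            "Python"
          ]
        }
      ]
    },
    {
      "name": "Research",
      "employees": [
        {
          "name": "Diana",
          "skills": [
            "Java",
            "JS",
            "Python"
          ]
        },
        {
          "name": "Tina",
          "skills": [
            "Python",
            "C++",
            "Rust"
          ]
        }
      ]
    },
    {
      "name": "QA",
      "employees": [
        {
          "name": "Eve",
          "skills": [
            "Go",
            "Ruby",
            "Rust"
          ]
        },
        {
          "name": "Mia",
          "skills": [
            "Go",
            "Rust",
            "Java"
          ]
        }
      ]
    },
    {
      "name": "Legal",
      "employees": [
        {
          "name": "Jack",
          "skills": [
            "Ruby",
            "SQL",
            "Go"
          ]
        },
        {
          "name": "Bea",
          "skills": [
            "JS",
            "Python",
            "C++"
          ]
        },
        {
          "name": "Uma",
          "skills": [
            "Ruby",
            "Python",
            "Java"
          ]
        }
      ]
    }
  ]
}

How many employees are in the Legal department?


Path: departments[3].employees
Count: 3

ANSWER: 3


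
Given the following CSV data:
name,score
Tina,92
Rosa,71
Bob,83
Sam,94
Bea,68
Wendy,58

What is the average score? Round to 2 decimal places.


Scores: 92, 71, 83, 94, 68, 58
Sum = 466
Count = 6
Average = 466 / 6 = 77.67

ANSWER: 77.67


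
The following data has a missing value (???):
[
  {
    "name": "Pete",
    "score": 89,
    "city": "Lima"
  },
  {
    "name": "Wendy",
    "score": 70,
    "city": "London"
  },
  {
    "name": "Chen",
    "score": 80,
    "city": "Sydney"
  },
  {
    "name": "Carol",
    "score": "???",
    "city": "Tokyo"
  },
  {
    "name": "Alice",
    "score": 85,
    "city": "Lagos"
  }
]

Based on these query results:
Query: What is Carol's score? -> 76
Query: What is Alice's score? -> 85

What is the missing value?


The missing value is Carol's score
From query: Carol's score = 76

ANSWER: 76


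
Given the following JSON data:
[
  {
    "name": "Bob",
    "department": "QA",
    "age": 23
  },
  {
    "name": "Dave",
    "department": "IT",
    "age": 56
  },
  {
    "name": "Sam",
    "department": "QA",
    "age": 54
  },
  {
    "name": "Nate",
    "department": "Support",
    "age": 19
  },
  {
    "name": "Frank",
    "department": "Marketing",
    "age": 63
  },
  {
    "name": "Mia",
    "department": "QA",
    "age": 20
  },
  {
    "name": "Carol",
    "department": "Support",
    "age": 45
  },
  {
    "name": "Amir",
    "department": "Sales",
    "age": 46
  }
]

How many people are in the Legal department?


Scanning records for department = Legal
  No matches found
Count: 0

ANSWER: 0


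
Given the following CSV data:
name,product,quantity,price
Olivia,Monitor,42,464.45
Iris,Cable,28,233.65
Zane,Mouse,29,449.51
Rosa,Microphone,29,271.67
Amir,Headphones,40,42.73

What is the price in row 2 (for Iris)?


Row 2: Iris
Column 'price' = 233.65

ANSWER: 233.65


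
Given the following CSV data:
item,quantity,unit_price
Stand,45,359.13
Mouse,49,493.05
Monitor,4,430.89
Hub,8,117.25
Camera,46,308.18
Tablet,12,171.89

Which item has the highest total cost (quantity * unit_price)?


Computing row totals:
  Stand: 16160.85
  Mouse: 24159.45
  Monitor: 1723.56
  Hub: 938.0
  Camera: 14176.28
  Tablet: 2062.68
Maximum: Mouse (24159.45)

ANSWER: Mouse


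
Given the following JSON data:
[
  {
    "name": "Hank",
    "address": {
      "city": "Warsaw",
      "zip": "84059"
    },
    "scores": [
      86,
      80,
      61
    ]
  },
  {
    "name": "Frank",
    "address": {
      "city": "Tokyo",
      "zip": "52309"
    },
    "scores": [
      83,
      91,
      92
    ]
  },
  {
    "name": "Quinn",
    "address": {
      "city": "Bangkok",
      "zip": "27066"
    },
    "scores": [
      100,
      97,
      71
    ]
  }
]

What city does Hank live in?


Path: records[0].address.city
Value: Warsaw

ANSWER: Warsaw


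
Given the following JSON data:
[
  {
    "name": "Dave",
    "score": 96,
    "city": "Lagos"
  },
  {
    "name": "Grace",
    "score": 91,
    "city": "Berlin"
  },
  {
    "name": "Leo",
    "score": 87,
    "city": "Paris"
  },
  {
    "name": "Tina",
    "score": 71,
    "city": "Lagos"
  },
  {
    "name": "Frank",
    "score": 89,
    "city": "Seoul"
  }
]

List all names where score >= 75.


Filtering records where score >= 75:
  Dave (score=96) -> YES
  Grace (score=91) -> YES
  Leo (score=87) -> YES
  Tina (score=71) -> no
  Frank (score=89) -> YES


ANSWER: Dave, Grace, Leo, Frank


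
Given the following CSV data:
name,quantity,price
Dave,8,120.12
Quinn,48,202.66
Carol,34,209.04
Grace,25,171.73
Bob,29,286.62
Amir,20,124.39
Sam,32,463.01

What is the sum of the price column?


Values in 'price' column:
  Row 1: 120.12
  Row 2: 202.66
  Row 3: 209.04
  Row 4: 171.73
  Row 5: 286.62
  Row 6: 124.39
  Row 7: 463.01
Sum = 120.12 + 202.66 + 209.04 + 171.73 + 286.62 + 124.39 + 463.01 = 1577.57

ANSWER: 1577.57


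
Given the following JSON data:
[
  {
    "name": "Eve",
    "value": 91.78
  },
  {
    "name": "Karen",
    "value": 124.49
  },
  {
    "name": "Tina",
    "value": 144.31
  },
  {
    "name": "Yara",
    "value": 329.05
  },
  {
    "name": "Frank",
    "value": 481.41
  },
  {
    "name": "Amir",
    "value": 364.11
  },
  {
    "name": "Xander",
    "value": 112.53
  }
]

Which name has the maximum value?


Comparing values:
  Eve: 91.78
  Karen: 124.49
  Tina: 144.31
  Yara: 329.05
  Frank: 481.41
  Amir: 364.11
  Xander: 112.53
Maximum: Frank (481.41)

ANSWER: Frank


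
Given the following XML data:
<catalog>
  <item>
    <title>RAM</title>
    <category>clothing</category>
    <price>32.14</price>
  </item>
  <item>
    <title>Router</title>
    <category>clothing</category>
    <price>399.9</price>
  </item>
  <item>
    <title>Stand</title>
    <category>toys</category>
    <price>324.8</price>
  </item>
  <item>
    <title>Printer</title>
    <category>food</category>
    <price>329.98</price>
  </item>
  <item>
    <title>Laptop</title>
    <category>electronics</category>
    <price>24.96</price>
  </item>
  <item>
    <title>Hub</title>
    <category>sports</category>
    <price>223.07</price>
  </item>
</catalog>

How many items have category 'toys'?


Scanning <item> elements for <category>toys</category>:
  Item 3: Stand -> MATCH
Count: 1

ANSWER: 1


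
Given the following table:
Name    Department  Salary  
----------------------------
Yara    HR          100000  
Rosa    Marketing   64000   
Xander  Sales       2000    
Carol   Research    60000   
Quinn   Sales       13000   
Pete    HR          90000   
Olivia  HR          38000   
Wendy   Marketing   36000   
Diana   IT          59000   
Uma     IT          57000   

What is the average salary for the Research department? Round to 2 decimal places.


Research department members:
  Carol: 60000
Sum = 60000
Count = 1
Average = 60000 / 1 = 60000.00

ANSWER: 60000.00


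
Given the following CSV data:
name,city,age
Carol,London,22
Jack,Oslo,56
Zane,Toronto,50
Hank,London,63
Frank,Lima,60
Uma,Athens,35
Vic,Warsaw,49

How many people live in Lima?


Scanning city column for 'Lima':
  Row 5: Frank -> MATCH
Total matches: 1

ANSWER: 1


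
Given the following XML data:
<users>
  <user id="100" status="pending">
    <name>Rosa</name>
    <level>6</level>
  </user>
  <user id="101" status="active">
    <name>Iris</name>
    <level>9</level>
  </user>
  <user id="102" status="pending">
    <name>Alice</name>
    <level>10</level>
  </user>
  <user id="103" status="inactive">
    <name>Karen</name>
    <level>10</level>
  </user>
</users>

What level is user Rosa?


Finding user: Rosa
<level>6</level>

ANSWER: 6


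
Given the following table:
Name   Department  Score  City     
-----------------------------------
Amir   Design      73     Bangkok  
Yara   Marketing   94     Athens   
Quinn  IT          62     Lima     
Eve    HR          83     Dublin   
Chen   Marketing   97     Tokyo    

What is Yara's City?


Row 2: Yara
City = Athens

ANSWER: Athens


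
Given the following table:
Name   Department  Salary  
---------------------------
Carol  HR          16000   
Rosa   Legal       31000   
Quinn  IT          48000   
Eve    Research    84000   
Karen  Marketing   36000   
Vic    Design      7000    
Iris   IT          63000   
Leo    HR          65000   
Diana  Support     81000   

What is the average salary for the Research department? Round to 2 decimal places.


Research department members:
  Eve: 84000
Sum = 84000
Count = 1
Average = 84000 / 1 = 84000.00

ANSWER: 84000.00


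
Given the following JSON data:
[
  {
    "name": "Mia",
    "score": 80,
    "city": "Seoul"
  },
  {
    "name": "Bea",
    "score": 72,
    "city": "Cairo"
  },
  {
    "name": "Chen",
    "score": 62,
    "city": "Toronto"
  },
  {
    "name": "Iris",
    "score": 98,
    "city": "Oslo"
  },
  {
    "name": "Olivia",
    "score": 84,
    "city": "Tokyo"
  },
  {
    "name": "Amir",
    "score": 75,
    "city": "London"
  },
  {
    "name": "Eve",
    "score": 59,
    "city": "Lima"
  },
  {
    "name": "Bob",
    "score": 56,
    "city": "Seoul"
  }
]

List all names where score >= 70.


Filtering records where score >= 70:
  Mia (score=80) -> YES
  Bea (score=72) -> YES
  Chen (score=62) -> no
  Iris (score=98) -> YES
  Olivia (score=84) -> YES
  Amir (score=75) -> YES
  Eve (score=59) -> no
  Bob (score=56) -> no


ANSWER: Mia, Bea, Iris, Olivia, Amir


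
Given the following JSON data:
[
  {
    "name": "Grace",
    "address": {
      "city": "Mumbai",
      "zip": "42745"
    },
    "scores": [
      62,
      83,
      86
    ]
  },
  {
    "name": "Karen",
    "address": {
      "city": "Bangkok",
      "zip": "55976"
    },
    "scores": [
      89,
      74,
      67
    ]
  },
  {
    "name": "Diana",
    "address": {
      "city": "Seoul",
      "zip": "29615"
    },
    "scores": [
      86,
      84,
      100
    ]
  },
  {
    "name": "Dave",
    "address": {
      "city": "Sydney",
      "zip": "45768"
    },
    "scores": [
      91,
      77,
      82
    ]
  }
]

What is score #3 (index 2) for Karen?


Path: records[1].scores[2]
Value: 67

ANSWER: 67


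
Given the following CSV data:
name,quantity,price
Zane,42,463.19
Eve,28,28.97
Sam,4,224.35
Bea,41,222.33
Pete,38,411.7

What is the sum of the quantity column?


Values in 'quantity' column:
  Row 1: 42
  Row 2: 28
  Row 3: 4
  Row 4: 41
  Row 5: 38
Sum = 42 + 28 + 4 + 41 + 38 = 153

ANSWER: 153


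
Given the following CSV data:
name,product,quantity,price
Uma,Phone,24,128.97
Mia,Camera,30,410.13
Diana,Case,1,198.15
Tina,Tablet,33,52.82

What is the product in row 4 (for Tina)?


Row 4: Tina
Column 'product' = Tablet

ANSWER: Tablet


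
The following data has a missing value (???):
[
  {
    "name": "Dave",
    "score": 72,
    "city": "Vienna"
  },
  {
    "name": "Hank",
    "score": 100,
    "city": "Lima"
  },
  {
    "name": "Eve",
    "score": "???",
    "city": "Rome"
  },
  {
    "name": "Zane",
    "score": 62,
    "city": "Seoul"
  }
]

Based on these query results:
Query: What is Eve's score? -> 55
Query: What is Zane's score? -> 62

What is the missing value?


The missing value is Eve's score
From query: Eve's score = 55

ANSWER: 55


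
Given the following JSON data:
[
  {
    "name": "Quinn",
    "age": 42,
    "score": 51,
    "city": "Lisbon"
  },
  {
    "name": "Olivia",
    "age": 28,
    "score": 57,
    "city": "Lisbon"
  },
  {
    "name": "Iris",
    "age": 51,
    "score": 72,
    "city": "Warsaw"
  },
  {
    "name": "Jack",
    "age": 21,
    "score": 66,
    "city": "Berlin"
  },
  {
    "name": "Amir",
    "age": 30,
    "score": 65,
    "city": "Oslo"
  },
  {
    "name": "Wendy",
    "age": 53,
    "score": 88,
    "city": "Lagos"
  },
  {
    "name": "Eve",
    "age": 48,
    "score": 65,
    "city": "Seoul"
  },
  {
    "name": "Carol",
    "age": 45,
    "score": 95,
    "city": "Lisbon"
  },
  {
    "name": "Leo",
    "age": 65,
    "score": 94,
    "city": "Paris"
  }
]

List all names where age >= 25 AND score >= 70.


Checking both conditions:
  Quinn (age=42, score=51) -> no
  Olivia (age=28, score=57) -> no
  Iris (age=51, score=72) -> YES
  Jack (age=21, score=66) -> no
  Amir (age=30, score=65) -> no
  Wendy (age=53, score=88) -> YES
  Eve (age=48, score=65) -> no
  Carol (age=45, score=95) -> YES
  Leo (age=65, score=94) -> YES


ANSWER: Iris, Wendy, Carol, Leo


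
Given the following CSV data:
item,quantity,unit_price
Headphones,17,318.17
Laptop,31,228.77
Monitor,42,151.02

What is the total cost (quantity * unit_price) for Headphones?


Row: Headphones
quantity = 17
unit_price = 318.17
total = 17 * 318.17 = 5408.89

ANSWER: 5408.89


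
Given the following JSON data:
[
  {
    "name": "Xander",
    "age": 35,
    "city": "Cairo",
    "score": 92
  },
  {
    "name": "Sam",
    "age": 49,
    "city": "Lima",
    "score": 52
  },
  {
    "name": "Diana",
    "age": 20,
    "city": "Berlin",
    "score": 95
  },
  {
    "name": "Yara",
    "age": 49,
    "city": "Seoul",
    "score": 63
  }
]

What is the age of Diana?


Looking up record where name = Diana
Record index: 2
Field 'age' = 20

ANSWER: 20


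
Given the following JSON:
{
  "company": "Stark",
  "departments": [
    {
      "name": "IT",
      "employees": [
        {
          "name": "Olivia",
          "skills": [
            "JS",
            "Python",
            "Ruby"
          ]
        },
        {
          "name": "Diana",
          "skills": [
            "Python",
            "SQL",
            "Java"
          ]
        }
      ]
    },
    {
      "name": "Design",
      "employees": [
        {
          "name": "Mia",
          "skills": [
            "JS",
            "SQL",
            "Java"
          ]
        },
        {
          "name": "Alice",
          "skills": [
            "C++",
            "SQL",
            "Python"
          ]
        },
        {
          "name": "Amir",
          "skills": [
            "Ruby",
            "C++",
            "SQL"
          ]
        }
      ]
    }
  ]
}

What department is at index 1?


Path: departments[1].name
Value: Design

ANSWER: Design


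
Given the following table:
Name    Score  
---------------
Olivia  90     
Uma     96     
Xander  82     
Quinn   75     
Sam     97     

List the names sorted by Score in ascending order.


Sorting by Score (ascending):
  Quinn: 75
  Xander: 82
  Olivia: 90
  Uma: 96
  Sam: 97


ANSWER: Quinn, Xander, Olivia, Uma, Sam


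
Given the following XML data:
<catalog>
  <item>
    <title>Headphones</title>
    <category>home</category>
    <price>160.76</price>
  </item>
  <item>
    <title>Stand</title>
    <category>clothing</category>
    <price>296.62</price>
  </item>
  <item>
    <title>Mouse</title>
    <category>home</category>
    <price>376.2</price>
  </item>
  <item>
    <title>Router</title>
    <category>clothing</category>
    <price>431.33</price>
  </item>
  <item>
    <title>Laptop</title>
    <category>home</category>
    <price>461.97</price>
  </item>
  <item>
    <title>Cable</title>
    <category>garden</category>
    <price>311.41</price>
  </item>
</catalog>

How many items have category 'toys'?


Scanning <item> elements for <category>toys</category>:
Count: 0

ANSWER: 0


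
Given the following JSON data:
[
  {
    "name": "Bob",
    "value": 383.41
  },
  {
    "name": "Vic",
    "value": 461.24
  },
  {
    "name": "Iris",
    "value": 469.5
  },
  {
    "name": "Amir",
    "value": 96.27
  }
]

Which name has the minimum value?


Comparing values:
  Bob: 383.41
  Vic: 461.24
  Iris: 469.5
  Amir: 96.27
Minimum: Amir (96.27)

ANSWER: Amir


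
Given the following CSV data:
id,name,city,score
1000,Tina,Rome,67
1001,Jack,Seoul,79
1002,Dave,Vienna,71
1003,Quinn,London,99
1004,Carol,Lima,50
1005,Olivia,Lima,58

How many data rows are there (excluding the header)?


Counting rows (excluding header):
Header: id,name,city,score
Data rows: 6

ANSWER: 6


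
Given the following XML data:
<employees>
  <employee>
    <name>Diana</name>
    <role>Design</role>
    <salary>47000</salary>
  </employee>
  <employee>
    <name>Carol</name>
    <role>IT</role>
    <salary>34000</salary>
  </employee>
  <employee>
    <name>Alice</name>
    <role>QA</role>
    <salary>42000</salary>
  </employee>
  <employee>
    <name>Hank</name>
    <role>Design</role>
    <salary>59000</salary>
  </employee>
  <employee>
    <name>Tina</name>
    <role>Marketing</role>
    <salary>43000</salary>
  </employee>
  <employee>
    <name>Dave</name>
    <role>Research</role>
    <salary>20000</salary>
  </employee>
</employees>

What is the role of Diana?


Searching for <employee> with <name>Diana</name>
Found at position 1
<role>Design</role>

ANSWER: Design


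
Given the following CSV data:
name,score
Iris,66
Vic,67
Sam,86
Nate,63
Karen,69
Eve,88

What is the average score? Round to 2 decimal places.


Scores: 66, 67, 86, 63, 69, 88
Sum = 439
Count = 6
Average = 439 / 6 = 73.17

ANSWER: 73.17


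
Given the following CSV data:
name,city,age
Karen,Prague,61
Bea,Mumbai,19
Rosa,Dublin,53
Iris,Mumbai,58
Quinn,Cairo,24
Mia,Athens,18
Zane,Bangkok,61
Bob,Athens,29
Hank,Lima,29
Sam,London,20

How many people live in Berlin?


Scanning city column for 'Berlin':
Total matches: 0

ANSWER: 0


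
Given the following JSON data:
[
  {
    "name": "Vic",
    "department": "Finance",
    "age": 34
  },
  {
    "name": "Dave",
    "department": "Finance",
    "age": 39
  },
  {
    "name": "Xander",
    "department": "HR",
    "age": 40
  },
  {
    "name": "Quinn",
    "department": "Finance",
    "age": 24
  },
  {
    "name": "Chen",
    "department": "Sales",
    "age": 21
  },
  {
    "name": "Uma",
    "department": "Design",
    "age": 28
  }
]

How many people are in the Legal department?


Scanning records for department = Legal
  No matches found
Count: 0

ANSWER: 0


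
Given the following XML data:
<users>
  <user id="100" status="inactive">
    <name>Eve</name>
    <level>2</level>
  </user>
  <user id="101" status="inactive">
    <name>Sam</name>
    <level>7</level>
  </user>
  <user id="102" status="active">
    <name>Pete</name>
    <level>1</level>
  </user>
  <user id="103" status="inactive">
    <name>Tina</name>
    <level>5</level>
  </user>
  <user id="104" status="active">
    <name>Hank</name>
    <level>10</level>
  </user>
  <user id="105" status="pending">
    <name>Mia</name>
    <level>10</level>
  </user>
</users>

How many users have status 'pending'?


Counting users with status='pending':
  Mia (id=105) -> MATCH
Count: 1

ANSWER: 1


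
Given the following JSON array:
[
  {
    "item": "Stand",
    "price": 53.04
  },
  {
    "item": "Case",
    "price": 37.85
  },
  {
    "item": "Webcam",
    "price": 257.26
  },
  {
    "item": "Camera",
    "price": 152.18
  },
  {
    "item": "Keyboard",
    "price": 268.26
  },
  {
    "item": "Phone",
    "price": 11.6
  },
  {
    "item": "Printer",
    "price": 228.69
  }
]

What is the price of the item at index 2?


Array index 2 -> Webcam
price = 257.26

ANSWER: 257.26


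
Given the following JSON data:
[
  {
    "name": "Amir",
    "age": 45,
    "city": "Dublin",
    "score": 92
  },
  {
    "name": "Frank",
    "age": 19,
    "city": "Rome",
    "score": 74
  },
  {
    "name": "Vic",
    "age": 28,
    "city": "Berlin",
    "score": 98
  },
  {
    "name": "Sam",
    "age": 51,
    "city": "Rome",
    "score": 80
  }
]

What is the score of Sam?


Looking up record where name = Sam
Record index: 3
Field 'score' = 80

ANSWER: 80


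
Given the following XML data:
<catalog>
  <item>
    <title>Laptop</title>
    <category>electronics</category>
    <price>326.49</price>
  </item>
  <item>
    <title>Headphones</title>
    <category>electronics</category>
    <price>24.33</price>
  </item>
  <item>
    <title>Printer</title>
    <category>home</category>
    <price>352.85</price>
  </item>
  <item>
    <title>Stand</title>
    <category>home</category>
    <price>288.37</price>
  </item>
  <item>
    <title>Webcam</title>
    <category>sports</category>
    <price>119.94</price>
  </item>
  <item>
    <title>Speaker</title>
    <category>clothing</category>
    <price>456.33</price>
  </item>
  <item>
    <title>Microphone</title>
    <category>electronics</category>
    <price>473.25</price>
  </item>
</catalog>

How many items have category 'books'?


Scanning <item> elements for <category>books</category>:
Count: 0

ANSWER: 0


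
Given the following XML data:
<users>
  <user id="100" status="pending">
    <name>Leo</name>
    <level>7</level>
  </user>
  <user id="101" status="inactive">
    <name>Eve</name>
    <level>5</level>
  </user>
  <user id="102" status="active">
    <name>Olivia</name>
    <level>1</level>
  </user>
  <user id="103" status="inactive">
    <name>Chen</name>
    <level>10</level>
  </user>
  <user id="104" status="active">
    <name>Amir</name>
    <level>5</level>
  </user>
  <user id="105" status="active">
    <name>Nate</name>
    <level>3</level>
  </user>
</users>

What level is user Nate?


Finding user: Nate
<level>3</level>

ANSWER: 3


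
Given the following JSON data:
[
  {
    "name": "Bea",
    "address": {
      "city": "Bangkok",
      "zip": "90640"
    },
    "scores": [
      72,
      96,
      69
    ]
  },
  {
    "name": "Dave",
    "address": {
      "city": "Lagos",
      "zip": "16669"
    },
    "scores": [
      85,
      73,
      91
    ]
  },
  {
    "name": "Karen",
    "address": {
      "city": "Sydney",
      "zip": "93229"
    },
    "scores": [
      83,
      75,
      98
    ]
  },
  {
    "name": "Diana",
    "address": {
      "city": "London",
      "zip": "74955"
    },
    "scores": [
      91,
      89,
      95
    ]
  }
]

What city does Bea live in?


Path: records[0].address.city
Value: Bangkok

ANSWER: Bangkok


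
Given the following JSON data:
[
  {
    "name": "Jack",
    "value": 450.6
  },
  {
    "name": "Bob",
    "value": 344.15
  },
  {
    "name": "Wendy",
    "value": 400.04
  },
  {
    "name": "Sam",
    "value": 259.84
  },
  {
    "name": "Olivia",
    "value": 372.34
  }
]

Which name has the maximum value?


Comparing values:
  Jack: 450.6
  Bob: 344.15
  Wendy: 400.04
  Sam: 259.84
  Olivia: 372.34
Maximum: Jack (450.6)

ANSWER: Jack


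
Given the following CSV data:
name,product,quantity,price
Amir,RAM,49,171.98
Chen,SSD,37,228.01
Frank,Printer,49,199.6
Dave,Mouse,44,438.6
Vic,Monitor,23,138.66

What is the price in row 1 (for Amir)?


Row 1: Amir
Column 'price' = 171.98

ANSWER: 171.98


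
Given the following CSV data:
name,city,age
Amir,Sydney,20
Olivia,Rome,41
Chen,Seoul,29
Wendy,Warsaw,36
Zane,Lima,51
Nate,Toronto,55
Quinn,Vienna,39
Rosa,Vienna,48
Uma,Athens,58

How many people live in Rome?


Scanning city column for 'Rome':
  Row 2: Olivia -> MATCH
Total matches: 1

ANSWER: 1


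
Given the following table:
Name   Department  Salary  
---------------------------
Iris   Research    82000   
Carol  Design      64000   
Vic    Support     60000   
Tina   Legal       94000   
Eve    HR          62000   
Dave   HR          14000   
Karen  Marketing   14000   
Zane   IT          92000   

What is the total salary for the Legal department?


Legal department members:
  Tina: 94000
Total = 94000 = 94000

ANSWER: 94000


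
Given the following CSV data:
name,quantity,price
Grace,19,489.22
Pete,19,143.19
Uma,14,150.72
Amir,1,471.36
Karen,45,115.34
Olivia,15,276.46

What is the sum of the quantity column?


Values in 'quantity' column:
  Row 1: 19
  Row 2: 19
  Row 3: 14
  Row 4: 1
  Row 5: 45
  Row 6: 15
Sum = 19 + 19 + 14 + 1 + 45 + 15 = 113

ANSWER: 113


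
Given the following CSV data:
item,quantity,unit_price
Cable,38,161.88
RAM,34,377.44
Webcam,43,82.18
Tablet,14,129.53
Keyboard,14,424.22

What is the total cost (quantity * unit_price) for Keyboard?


Row: Keyboard
quantity = 14
unit_price = 424.22
total = 14 * 424.22 = 5939.08

ANSWER: 5939.08


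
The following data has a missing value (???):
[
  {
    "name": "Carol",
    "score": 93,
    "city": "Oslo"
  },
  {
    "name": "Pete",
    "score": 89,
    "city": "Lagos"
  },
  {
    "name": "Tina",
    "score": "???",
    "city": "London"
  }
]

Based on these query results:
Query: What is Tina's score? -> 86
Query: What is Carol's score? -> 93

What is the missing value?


The missing value is Tina's score
From query: Tina's score = 86

ANSWER: 86


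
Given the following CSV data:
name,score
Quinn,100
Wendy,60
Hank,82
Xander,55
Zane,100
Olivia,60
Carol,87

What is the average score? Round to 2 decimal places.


Scores: 100, 60, 82, 55, 100, 60, 87
Sum = 544
Count = 7
Average = 544 / 7 = 77.71

ANSWER: 77.71


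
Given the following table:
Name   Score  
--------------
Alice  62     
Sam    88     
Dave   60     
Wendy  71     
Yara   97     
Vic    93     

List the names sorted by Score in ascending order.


Sorting by Score (ascending):
  Dave: 60
  Alice: 62
  Wendy: 71
  Sam: 88
  Vic: 93
  Yara: 97


ANSWER: Dave, Alice, Wendy, Sam, Vic, Yara


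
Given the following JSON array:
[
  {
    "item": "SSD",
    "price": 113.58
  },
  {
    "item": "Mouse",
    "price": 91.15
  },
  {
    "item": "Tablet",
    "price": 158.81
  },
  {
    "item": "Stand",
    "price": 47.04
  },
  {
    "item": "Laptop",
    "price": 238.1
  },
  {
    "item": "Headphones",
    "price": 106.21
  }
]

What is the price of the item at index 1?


Array index 1 -> Mouse
price = 91.15

ANSWER: 91.15


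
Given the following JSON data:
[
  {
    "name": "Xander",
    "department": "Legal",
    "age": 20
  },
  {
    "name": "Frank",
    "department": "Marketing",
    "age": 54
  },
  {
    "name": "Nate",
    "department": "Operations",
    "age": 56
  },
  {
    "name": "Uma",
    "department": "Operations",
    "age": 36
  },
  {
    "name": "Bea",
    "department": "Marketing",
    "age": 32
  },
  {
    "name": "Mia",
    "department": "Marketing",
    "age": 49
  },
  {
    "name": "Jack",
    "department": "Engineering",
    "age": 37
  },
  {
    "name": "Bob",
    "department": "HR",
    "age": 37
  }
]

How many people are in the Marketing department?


Scanning records for department = Marketing
  Record 1: Frank
  Record 4: Bea
  Record 5: Mia
Count: 3

ANSWER: 3


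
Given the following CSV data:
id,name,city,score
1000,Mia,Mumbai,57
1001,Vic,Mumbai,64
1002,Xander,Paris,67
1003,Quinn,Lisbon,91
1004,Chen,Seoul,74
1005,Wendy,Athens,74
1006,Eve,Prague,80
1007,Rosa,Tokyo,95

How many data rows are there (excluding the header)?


Counting rows (excluding header):
Header: id,name,city,score
Data rows: 8

ANSWER: 8


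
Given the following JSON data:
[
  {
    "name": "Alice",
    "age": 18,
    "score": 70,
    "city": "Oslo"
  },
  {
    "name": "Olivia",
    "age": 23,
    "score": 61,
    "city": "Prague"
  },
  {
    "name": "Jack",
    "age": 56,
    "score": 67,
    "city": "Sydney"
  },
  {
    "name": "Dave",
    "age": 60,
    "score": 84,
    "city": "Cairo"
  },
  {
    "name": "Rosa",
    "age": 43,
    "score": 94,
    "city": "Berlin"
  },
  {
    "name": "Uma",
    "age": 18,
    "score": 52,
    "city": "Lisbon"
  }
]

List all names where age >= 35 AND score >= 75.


Checking both conditions:
  Alice (age=18, score=70) -> no
  Olivia (age=23, score=61) -> no
  Jack (age=56, score=67) -> no
  Dave (age=60, score=84) -> YES
  Rosa (age=43, score=94) -> YES
  Uma (age=18, score=52) -> no


ANSWER: Dave, Rosa


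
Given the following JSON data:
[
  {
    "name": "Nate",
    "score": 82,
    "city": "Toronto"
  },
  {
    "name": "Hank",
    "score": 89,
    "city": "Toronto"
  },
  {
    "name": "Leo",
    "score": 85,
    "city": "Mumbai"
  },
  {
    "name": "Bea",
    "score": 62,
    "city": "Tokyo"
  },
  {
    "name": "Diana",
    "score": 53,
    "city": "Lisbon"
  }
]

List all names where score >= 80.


Filtering records where score >= 80:
  Nate (score=82) -> YES
  Hank (score=89) -> YES
  Leo (score=85) -> YES
  Bea (score=62) -> no
  Diana (score=53) -> no


ANSWER: Nate, Hank, Leo


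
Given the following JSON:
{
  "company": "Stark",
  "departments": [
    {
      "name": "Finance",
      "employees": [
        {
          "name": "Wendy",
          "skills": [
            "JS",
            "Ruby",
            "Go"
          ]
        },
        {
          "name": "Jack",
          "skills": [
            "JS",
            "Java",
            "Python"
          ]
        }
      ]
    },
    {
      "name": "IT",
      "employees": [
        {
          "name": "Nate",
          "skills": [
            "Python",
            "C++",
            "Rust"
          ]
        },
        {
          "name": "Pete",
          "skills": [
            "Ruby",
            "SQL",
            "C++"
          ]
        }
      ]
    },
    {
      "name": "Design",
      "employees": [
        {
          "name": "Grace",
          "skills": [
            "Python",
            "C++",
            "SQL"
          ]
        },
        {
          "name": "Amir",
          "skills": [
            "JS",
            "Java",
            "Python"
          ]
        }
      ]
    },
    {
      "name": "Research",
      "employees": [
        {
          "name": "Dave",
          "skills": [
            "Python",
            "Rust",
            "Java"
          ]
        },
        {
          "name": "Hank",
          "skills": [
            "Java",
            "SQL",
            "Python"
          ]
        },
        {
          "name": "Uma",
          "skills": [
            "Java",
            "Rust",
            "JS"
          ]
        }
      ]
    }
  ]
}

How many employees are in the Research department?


Path: departments[3].employees
Count: 3

ANSWER: 3


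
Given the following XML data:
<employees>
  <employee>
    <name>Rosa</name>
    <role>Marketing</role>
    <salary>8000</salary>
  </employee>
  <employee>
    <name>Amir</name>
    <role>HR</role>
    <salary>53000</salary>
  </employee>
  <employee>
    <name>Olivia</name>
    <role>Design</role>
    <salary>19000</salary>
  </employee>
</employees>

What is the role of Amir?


Searching for <employee> with <name>Amir</name>
Found at position 2
<role>HR</role>

ANSWER: HR


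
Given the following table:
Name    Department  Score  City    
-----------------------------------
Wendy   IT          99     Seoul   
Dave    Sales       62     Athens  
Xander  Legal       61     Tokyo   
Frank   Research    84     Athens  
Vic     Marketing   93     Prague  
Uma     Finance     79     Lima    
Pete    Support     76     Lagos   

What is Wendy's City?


Row 1: Wendy
City = Seoul

ANSWER: Seoul


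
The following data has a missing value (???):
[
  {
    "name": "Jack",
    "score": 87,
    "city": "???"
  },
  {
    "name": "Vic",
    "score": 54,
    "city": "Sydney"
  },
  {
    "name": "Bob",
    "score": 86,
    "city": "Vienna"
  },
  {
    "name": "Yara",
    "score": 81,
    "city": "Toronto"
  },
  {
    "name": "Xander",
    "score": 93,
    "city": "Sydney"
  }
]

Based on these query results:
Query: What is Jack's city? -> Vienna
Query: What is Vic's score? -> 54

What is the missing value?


The missing value is Jack's city
From query: Jack's city = Vienna

ANSWER: Vienna


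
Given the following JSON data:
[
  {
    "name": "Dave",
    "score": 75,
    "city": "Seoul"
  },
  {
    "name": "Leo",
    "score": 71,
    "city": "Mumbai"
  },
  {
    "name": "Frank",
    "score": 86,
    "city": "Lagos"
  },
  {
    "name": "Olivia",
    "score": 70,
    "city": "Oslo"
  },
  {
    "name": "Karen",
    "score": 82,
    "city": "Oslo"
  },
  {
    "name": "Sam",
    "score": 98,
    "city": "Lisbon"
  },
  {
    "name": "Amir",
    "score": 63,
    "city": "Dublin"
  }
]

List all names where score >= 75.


Filtering records where score >= 75:
  Dave (score=75) -> YES
  Leo (score=71) -> no
  Frank (score=86) -> YES
  Olivia (score=70) -> no
  Karen (score=82) -> YES
  Sam (score=98) -> YES
  Amir (score=63) -> no


ANSWER: Dave, Frank, Karen, Sam


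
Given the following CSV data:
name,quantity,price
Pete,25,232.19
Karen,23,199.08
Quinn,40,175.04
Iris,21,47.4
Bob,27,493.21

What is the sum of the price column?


Values in 'price' column:
  Row 1: 232.19
  Row 2: 199.08
  Row 3: 175.04
  Row 4: 47.4
  Row 5: 493.21
Sum = 232.19 + 199.08 + 175.04 + 47.4 + 493.21 = 1146.92

ANSWER: 1146.92


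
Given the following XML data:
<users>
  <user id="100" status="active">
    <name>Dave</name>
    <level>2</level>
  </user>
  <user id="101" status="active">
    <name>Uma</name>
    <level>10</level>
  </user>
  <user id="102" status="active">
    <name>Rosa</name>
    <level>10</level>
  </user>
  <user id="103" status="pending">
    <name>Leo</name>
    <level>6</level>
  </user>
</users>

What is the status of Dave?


Finding user with name = Dave
user id="100" status="active"

ANSWER: active


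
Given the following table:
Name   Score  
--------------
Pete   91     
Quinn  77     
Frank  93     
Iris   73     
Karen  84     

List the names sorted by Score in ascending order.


Sorting by Score (ascending):
  Iris: 73
  Quinn: 77
  Karen: 84
  Pete: 91
  Frank: 93


ANSWER: Iris, Quinn, Karen, Pete, Frank


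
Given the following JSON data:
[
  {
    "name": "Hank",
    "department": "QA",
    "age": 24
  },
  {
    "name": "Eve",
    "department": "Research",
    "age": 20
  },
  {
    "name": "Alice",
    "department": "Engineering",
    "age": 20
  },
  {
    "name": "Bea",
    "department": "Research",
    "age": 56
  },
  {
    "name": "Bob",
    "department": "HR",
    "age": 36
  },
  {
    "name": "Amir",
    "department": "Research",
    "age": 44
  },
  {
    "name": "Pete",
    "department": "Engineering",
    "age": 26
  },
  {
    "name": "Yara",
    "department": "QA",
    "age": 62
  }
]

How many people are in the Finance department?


Scanning records for department = Finance
  No matches found
Count: 0

ANSWER: 0


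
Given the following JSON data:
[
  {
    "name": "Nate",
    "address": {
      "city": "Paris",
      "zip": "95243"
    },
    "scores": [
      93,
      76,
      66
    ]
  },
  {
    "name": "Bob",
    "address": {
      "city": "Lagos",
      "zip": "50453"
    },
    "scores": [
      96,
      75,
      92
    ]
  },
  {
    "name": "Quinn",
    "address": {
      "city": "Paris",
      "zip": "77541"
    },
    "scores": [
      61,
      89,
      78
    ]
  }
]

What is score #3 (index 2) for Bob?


Path: records[1].scores[2]
Value: 92

ANSWER: 92


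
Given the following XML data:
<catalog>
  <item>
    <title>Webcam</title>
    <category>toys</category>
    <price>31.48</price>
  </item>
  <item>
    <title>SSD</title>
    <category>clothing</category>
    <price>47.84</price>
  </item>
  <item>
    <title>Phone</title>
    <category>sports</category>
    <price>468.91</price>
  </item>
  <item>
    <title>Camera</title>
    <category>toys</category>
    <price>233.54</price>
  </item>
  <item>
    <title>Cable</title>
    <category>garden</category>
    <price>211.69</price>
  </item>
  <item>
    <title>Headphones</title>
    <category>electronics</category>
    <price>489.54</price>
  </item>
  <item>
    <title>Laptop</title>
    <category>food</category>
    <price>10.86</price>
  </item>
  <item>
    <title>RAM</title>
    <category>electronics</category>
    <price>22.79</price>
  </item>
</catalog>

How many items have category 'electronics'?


Scanning <item> elements for <category>electronics</category>:
  Item 6: Headphones -> MATCH
  Item 8: RAM -> MATCH
Count: 2

ANSWER: 2


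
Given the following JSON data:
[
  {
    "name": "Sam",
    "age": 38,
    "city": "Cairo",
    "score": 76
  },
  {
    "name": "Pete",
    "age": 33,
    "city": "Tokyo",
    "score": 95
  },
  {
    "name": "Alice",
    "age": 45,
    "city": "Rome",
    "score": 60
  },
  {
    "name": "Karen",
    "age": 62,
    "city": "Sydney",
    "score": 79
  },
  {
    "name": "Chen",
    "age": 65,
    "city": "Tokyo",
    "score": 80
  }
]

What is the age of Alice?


Looking up record where name = Alice
Record index: 2
Field 'age' = 45

ANSWER: 45


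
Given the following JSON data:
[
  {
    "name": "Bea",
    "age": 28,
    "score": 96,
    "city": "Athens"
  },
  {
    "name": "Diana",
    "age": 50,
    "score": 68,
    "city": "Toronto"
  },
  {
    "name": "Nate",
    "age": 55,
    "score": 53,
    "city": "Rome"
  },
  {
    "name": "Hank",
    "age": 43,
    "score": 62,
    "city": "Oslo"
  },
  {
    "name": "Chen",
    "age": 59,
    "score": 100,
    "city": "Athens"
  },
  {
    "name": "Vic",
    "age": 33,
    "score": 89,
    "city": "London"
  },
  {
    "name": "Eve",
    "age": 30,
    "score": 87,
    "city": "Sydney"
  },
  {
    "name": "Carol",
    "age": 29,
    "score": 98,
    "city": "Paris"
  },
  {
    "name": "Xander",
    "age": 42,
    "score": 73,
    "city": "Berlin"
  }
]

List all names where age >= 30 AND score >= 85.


Checking both conditions:
  Bea (age=28, score=96) -> no
  Diana (age=50, score=68) -> no
  Nate (age=55, score=53) -> no
  Hank (age=43, score=62) -> no
  Chen (age=59, score=100) -> YES
  Vic (age=33, score=89) -> YES
  Eve (age=30, score=87) -> YES
  Carol (age=29, score=98) -> no
  Xander (age=42, score=73) -> no


ANSWER: Chen, Vic, Eve


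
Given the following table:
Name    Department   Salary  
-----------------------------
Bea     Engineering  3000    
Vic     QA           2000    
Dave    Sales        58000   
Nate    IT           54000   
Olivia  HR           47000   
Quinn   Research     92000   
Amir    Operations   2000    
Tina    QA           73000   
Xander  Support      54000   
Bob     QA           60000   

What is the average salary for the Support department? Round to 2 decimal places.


Support department members:
  Xander: 54000
Sum = 54000
Count = 1
Average = 54000 / 1 = 54000.00

ANSWER: 54000.00
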